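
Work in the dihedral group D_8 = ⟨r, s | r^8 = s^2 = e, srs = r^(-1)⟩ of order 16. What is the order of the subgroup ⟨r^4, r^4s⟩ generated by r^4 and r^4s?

4

|⟨r^4⟩| = 2 and |⟨r^4s⟩| = 2, so |H| is a multiple of lcm(2, 2) = 2 and divides |G| = 16.
Closing under the operation: H = {e, r^4, s, r^4s}, so |H| = 4.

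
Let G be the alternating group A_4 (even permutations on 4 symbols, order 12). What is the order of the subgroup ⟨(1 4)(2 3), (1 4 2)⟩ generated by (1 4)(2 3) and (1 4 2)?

|⟨(1 4)(2 3)⟩| = 2 and |⟨(1 4 2)⟩| = 3, so |H| is a multiple of lcm(2, 3) = 6 and divides |G| = 12.
Closing {(1 4)(2 3), (1 4 2)} under the group operation gives all of G, so |H| = 12.

12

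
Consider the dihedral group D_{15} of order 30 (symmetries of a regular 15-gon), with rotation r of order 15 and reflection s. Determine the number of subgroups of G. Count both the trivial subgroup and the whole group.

28

|G| = 30, so by Lagrange every subgroup order divides 30. Divisors: 1, 2, 3, 5, 6, 10, 15, 30.
Subgroups by order — order 1: 1; order 2: 15; order 3: 1; order 5: 1; order 6: 5; order 10: 3; order 15: 1; order 30: 1.
Total: 1 + 15 + 1 + 1 + 5 + 3 + 1 + 1 = 28.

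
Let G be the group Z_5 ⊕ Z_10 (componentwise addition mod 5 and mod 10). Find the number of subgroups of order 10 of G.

6

|G| = 50 and 10 | 50, so subgroups of order 10 are possible by Lagrange.
The subgroups of order 10 are: {(0,0), (0,1), (0,2), (0,3), (0,4), (0,5), (0,6), (0,7), (0,8), (0,9)}; {(0,0), (0,5), (1,0), (1,5), (2,0), (2,5), (3,0), (3,5), (4,0), (4,5)}; {(0,0), (0,5), (1,1), (1,6), (2,2), (2,7), (3,3), (3,8), (4,4), (4,9)}; {(0,0), (0,5), (1,2), (1,7), (2,4), (2,9), (3,1), (3,6), (4,3), (4,8)}; … (6 in all).
So G has 6 subgroups of order 10.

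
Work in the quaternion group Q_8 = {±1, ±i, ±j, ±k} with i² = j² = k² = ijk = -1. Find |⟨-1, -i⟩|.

|⟨-1⟩| = 2 and |⟨-i⟩| = 4, so |H| is a multiple of lcm(2, 4) = 4 and divides |G| = 8.
Closing under the operation: H = {1, -1, i, -i}, so |H| = 4.

4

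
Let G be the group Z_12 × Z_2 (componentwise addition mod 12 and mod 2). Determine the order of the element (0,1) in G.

2

The order of (0,1) in Z_12 × Z_2 is lcm(ord(0) in Z_12, ord(1) in Z_2).
ord(0) = 1 and ord(1) = 2, so |⟨(0,1)⟩| = lcm(1, 2) = 2.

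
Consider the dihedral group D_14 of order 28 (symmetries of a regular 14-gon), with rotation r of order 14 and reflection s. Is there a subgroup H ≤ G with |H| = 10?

No

10 does not divide |G| = 28, so by Lagrange no subgroup of order 10 exists.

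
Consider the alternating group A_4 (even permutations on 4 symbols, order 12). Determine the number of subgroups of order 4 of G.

|G| = 12 and 4 | 12, so subgroups of order 4 are possible by Lagrange.
The subgroups of order 4 are: {e, (1 2)(3 4), (1 3)(2 4), (1 4)(2 3)}.
So G has 1 subgroup of order 4.

1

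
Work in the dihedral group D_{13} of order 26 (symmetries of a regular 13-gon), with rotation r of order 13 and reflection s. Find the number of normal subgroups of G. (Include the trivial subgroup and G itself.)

3

G has 16 subgroups. Checking conjugation-invariance by order — order 1: 1/1 normal; order 2: 0/13 normal; order 13: 1/1 normal; order 26: 1/1 normal.
Total normal subgroups: 3.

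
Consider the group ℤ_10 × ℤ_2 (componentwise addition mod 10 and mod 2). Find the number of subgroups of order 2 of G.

3

|G| = 20 and 2 | 20, so subgroups of order 2 are possible by Lagrange.
The subgroups of order 2 are: {(0,0), (0,1)}; {(0,0), (5,0)}; {(0,0), (5,1)}.
So G has 3 subgroups of order 2.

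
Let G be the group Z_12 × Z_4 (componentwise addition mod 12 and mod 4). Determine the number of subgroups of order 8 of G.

3

|G| = 48 and 8 | 48, so subgroups of order 8 are possible by Lagrange.
The subgroups of order 8 are: {(0,0), (0,1), (0,2), (0,3), (6,0), (6,1), (6,2), (6,3)}; {(0,0), (0,2), (3,0), (3,2), (6,0), (6,2), (9,0), (9,2)}; {(0,0), (0,2), (3,1), (3,3), (6,0), (6,2), (9,1), (9,3)}.
So G has 3 subgroups of order 8.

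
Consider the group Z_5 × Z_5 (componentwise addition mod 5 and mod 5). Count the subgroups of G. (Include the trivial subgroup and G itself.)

|G| = 25, so by Lagrange every subgroup order divides 25. Divisors: 1, 5, 25.
Subgroups by order — order 1: 1; order 5: 6; order 25: 1.
Total: 1 + 6 + 1 = 8.

8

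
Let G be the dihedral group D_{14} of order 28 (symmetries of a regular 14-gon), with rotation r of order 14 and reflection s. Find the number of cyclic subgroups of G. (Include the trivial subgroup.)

18

Each element a generates a cyclic subgroup ⟨a⟩; distinct elements may generate the same one (a cyclic group of order d has φ(d) generators).
Cyclic subgroups by order — order 1: 1; order 2: 15; order 7: 1; order 14: 1.
Total: 18.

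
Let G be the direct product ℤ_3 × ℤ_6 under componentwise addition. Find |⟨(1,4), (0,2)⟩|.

|⟨(1,4)⟩| = 3 and |⟨(0,2)⟩| = 3, so |H| is a multiple of lcm(3, 3) = 3 and divides |G| = 18.
Closing under the operation: H = {(0,0), (0,2), (0,4), (1,0), (1,2), (1,4), (2,0), (2,2), (2,4)}, so |H| = 9.

9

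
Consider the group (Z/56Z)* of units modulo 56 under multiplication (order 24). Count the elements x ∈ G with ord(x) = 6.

14

Enumerating element orders in G gives 14 elements of order 6.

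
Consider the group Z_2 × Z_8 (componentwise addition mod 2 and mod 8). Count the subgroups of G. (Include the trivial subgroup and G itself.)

|G| = 16, so by Lagrange every subgroup order divides 16. Divisors: 1, 2, 4, 8, 16.
Subgroups by order — order 1: 1; order 2: 3; order 4: 3; order 8: 3; order 16: 1.
Total: 1 + 3 + 3 + 3 + 1 = 11.

11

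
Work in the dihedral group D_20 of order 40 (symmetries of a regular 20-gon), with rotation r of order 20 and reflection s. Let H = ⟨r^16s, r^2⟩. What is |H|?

20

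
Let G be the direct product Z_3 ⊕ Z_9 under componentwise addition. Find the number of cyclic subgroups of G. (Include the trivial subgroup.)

8

Each element a generates a cyclic subgroup ⟨a⟩; distinct elements may generate the same one (a cyclic group of order d has φ(d) generators).
Cyclic subgroups by order — order 1: 1; order 3: 4; order 9: 3.
Total: 8.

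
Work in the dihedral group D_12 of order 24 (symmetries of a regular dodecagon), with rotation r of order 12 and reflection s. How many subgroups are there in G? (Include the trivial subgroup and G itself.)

|G| = 24, so by Lagrange every subgroup order divides 24. Divisors: 1, 2, 3, 4, 6, 8, 12, 24.
Subgroups by order — order 1: 1; order 2: 13; order 3: 1; order 4: 7; order 6: 5; order 8: 3; order 12: 3; order 24: 1.
Total: 1 + 13 + 1 + 7 + 5 + 3 + 3 + 1 = 34.

34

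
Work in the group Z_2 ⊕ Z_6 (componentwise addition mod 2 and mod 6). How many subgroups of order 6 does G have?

3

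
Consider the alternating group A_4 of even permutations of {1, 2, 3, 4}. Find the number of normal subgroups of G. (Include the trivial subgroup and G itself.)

3

G has 10 subgroups. Checking conjugation-invariance by order — order 1: 1/1 normal; order 2: 0/3 normal; order 3: 0/4 normal; order 4: 1/1 normal; order 12: 1/1 normal.
Total normal subgroups: 3.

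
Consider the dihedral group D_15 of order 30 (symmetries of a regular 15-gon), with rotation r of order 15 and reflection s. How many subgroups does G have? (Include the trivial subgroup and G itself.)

28

|G| = 30, so by Lagrange every subgroup order divides 30. Divisors: 1, 2, 3, 5, 6, 10, 15, 30.
Subgroups by order — order 1: 1; order 2: 15; order 3: 1; order 5: 1; order 6: 5; order 10: 3; order 15: 1; order 30: 1.
Total: 1 + 15 + 1 + 1 + 5 + 3 + 1 + 1 = 28.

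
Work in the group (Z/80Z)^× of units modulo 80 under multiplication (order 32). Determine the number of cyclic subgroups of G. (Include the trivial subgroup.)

20

Each element a generates a cyclic subgroup ⟨a⟩; distinct elements may generate the same one (a cyclic group of order d has φ(d) generators).
Cyclic subgroups by order — order 1: 1; order 2: 7; order 4: 12.
Total: 20.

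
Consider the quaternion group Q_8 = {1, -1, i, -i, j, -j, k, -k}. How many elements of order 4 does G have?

6

The elements of order 4 are: i, -i, j, -j, k, -k.
That's 6.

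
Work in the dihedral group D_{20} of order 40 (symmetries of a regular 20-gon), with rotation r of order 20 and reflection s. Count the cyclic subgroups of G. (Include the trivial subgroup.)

26

A cyclic subgroup of order d is generated by each of its φ(d) elements of order d, so the cyclic subgroups of order d number (#elements of order d)/φ(d).
Cyclic subgroups by order — order 1: 1; order 2: 21; order 4: 1; order 5: 1; order 10: 1; order 20: 1.
Total: 26.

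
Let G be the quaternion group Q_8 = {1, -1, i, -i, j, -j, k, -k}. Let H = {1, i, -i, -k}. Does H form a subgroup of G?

-k ∈ H but its inverse k ∉ H, so H is not a subgroup.

No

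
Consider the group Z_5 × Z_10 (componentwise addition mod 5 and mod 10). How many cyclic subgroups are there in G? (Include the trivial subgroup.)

14

Group the elements of G by the cyclic subgroup they generate; each cyclic subgroup of order d accounts for φ(d) elements.
Cyclic subgroups by order — order 1: 1; order 2: 1; order 5: 6; order 10: 6.
Total: 14.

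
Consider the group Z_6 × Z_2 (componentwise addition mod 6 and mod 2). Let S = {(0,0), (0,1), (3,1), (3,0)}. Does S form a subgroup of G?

|S| = 4 divides |G| = 12, consistent with Lagrange.
S contains the identity, every element's inverse is in S, and S is closed under +: it is a subgroup.

Yes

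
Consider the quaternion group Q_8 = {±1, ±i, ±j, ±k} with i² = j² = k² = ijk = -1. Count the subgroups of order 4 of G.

3

|G| = 8 and 4 | 8, so subgroups of order 4 are possible by Lagrange.
The subgroups of order 4 are: {1, -1, i, -i}; {1, -1, j, -j}; {1, -1, k, -k}.
So G has 3 subgroups of order 4.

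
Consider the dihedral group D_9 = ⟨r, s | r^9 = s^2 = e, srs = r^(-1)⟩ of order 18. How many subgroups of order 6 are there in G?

|G| = 18 and 6 | 18, so subgroups of order 6 are possible by Lagrange.
The subgroups of order 6 are: {e, r^3, r^6, r^2s, r^5s, r^8s}; {e, r^3, r^6, s, r^3s, r^6s}; {e, r^3, r^6, rs, r^4s, r^7s}.
So G has 3 subgroups of order 6.

3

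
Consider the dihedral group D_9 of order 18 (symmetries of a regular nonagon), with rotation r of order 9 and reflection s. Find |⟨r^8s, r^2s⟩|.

|⟨r^8s⟩| = 2 and |⟨r^2s⟩| = 2, so |H| is a multiple of lcm(2, 2) = 2 and divides |G| = 18.
Closing under the operation: H = {e, r^3, r^6, r^2s, r^5s, r^8s}, so |H| = 6.

6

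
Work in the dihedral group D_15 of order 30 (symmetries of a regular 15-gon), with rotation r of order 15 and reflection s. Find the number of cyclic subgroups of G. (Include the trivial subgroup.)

Each element a generates a cyclic subgroup ⟨a⟩; distinct elements may generate the same one (a cyclic group of order d has φ(d) generators).
Cyclic subgroups by order — order 1: 1; order 2: 15; order 3: 1; order 5: 1; order 15: 1.
Total: 19.

19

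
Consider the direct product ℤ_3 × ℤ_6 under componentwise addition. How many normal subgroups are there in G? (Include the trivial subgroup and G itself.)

12

G is abelian, so every subgroup is normal.
G has 12 subgroups in total, hence 12 normal subgroups.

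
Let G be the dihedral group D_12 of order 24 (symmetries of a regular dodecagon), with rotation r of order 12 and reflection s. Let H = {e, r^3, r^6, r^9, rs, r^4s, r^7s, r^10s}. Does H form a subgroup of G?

|H| = 8 divides |G| = 24, consistent with Lagrange.
H contains the identity, every element's inverse is in H, and H is closed under ·: it is a subgroup.

Yes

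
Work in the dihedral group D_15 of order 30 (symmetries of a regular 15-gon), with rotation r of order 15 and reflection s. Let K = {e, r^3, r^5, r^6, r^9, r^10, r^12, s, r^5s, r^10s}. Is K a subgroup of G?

No

Closure fails: s · r^9 = r^6s ∉ K. So K is not a subgroup.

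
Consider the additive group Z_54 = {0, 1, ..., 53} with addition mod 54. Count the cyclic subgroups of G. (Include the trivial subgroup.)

Group the elements of G by the cyclic subgroup they generate; each cyclic subgroup of order d accounts for φ(d) elements.
Cyclic subgroups by order — order 1: 1; order 2: 1; order 3: 1; order 6: 1; order 9: 1; order 18: 1; order 27: 1; order 54: 1.
Total: 8.

8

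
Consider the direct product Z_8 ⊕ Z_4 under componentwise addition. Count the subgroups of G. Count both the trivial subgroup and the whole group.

22

|G| = 32, so by Lagrange every subgroup order divides 32. Divisors: 1, 2, 4, 8, 16, 32.
Subgroups by order — order 1: 1; order 2: 3; order 4: 7; order 8: 7; order 16: 3; order 32: 1.
Total: 1 + 3 + 7 + 7 + 3 + 1 = 22.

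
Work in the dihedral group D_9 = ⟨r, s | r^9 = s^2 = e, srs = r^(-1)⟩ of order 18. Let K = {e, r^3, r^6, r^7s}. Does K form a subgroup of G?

No

|K| = 4 does not divide |G| = 18, so by Lagrange K is not a subgroup.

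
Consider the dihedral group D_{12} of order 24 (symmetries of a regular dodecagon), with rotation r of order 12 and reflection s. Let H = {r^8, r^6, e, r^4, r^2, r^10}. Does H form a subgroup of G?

|H| = 6 divides |G| = 24, consistent with Lagrange.
H contains the identity, every element's inverse is in H, and H is closed under ·: it is a subgroup.
In fact H = ⟨r^10⟩.

Yes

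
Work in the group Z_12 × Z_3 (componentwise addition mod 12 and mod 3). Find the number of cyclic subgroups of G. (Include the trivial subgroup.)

15

Each element a generates a cyclic subgroup ⟨a⟩; distinct elements may generate the same one (a cyclic group of order d has φ(d) generators).
Cyclic subgroups by order — order 1: 1; order 2: 1; order 3: 4; order 4: 1; order 6: 4; order 12: 4.
Total: 15.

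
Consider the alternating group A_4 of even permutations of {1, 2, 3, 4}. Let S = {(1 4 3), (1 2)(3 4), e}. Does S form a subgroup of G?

(1 4 3) ∈ S but its inverse (1 3 4) ∉ S, so S is not a subgroup.

No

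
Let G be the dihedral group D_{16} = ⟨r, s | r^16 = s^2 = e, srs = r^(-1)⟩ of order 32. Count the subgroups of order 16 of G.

|G| = 32 and 16 | 32, so subgroups of order 16 are possible by Lagrange.
The subgroups of order 16 are: {e, r, r^2, r^3, r^4, r^5, r^6, r^7, r^8, r^9, r^10, r^11, r^12, r^13, r^14, r^15}; {e, r^2, r^4, r^6, r^8, r^10, r^12, r^14, s, r^2s, r^4s, r^6s, r^8s, r^10s, r^12s, r^14s}; {e, r^2, r^4, r^6, r^8, r^10, r^12, r^14, rs, r^3s, r^5s, r^7s, r^9s, r^11s, r^13s, r^15s}.
So G has 3 subgroups of order 16.

3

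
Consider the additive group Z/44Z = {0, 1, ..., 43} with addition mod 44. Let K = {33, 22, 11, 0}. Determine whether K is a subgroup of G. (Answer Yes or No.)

Yes

|K| = 4 divides |G| = 44, consistent with Lagrange.
K contains the identity, every element's inverse is in K, and K is closed under +: it is a subgroup.
In fact K = ⟨33⟩.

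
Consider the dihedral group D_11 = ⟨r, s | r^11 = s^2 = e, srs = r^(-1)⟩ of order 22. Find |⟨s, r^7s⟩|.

|⟨s⟩| = 2 and |⟨r^7s⟩| = 2, so |H| is a multiple of lcm(2, 2) = 2 and divides |G| = 22.
Closing {s, r^7s} under the group operation gives all of G, so |H| = 22.

22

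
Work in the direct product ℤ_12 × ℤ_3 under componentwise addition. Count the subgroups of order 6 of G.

|G| = 36 and 6 | 36, so subgroups of order 6 are possible by Lagrange.
The subgroups of order 6 are: {(0,0), (0,1), (0,2), (6,0), (6,1), (6,2)}; {(0,0), (2,0), (4,0), (6,0), (8,0), (10,0)}; {(0,0), (2,2), (4,1), (6,0), (8,2), (10,1)}; {(0,0), (2,1), (4,2), (6,0), (8,1), (10,2)}.
So G has 4 subgroups of order 6.

4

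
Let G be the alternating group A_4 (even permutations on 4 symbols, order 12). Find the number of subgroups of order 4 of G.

|G| = 12 and 4 | 12, so subgroups of order 4 are possible by Lagrange.
The subgroups of order 4 are: {e, (1 2)(3 4), (1 3)(2 4), (1 4)(2 3)}.
So G has 1 subgroup of order 4.

1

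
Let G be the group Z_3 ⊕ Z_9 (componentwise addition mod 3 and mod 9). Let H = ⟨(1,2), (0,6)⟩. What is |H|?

9

|⟨(1,2)⟩| = 9 and |⟨(0,6)⟩| = 3, so |H| is a multiple of lcm(9, 3) = 9 and divides |G| = 27.
Closing under the operation: H = {(0,0), (0,3), (0,6), (1,2), (1,5), (1,8), (2,1), (2,4), (2,7)}, so |H| = 9.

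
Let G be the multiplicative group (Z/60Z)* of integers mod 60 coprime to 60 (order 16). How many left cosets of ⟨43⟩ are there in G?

4

|⟨43⟩| = 4 and |G| = 16.
By Lagrange, [G : H] = |G|/|H| = 16/4 = 4.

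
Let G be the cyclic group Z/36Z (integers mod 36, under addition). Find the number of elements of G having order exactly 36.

In a cyclic group of order 36, the number of elements of order d (for d | 36) is φ(d).
φ(36) = 12.

12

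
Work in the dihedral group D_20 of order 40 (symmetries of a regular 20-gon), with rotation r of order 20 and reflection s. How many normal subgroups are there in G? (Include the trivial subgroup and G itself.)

9

G has 48 subgroups. Checking conjugation-invariance by order — order 1: 1/1 normal; order 2: 1/21 normal; order 4: 1/11 normal; order 5: 1/1 normal; order 8: 0/5 normal; order 10: 1/5 normal; order 20: 3/3 normal; order 40: 1/1 normal.
Total normal subgroups: 9.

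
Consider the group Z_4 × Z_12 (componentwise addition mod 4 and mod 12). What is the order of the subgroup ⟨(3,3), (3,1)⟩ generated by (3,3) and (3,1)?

|⟨(3,3)⟩| = 4 and |⟨(3,1)⟩| = 12, so |H| is a multiple of lcm(4, 12) = 12 and divides |G| = 48.
Closing under the operation: H = {(0,0), (0,2), (0,4), (0,6), (0,8), (0,10), (1,1), (1,3), (1,5), (1,7), (1,9), (1,11), (2,0), (2,2), (2,4), (2,6), (2,8), (2,10), (3,1), (3,3), (3,5), (3,7), (3,9), (3,11)}, so |H| = 24.

24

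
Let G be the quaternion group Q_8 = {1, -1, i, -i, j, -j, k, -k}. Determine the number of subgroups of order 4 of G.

|G| = 8 and 4 | 8, so subgroups of order 4 are possible by Lagrange.
The subgroups of order 4 are: {1, -1, i, -i}; {1, -1, j, -j}; {1, -1, k, -k}.
So G has 3 subgroups of order 4.

3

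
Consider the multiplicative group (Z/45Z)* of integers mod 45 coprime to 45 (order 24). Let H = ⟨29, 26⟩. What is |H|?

12

|⟨29⟩| = 6 and |⟨26⟩| = 2, so |H| is a multiple of lcm(6, 2) = 6 and divides |G| = 24.
Closing under the operation: H = {1, 4, 11, 14, 16, 19, 26, 29, 31, 34, 41, 44}, so |H| = 12.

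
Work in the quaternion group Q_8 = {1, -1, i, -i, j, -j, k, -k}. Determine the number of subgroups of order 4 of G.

3

|G| = 8 and 4 | 8, so subgroups of order 4 are possible by Lagrange.
The subgroups of order 4 are: {1, -1, i, -i}; {1, -1, j, -j}; {1, -1, k, -k}.
So G has 3 subgroups of order 4.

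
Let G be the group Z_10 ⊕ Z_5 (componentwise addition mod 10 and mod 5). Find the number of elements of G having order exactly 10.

An element (a,b) has order lcm(ord(a), ord(b)); count pairs with lcm equal to 10.
Enumerating gives 24 such elements.

24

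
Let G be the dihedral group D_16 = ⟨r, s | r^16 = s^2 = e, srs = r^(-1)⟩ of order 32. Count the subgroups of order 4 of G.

|G| = 32 and 4 | 32, so subgroups of order 4 are possible by Lagrange.
The subgroups of order 4 are: {e, r^8, r^2s, r^10s}; {e, r^8, r^3s, r^11s}; {e, r^4, r^8, r^12}; {e, r^8, r^4s, r^12s}; … (9 in all).
So G has 9 subgroups of order 4.

9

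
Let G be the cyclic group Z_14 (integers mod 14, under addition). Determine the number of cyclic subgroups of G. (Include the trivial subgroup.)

4

Group the elements of G by the cyclic subgroup they generate; each cyclic subgroup of order d accounts for φ(d) elements.
Cyclic subgroups by order — order 1: 1; order 2: 1; order 7: 1; order 14: 1.
Total: 4.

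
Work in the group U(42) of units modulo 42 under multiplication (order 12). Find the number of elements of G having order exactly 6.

The elements of order 6 are: 5, 11, 17, 19, 23, 31.
That's 6.

6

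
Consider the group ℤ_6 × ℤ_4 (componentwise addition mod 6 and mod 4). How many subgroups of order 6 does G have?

3

|G| = 24 and 6 | 24, so subgroups of order 6 are possible by Lagrange.
The subgroups of order 6 are: {(0,0), (0,2), (2,0), (2,2), (4,0), (4,2)}; {(0,0), (1,0), (2,0), (3,0), (4,0), (5,0)}; {(0,0), (1,2), (2,0), (3,2), (4,0), (5,2)}.
So G has 3 subgroups of order 6.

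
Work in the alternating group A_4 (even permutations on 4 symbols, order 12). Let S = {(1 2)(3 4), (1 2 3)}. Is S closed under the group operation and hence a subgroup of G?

The identity e ∉ S, so S is not a subgroup.

No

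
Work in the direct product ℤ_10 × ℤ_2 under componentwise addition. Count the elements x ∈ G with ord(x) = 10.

12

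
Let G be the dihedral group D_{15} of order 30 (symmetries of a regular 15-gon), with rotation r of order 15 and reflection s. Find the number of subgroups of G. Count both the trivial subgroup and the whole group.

28

|G| = 30, so by Lagrange every subgroup order divides 30. Divisors: 1, 2, 3, 5, 6, 10, 15, 30.
Subgroups by order — order 1: 1; order 2: 15; order 3: 1; order 5: 1; order 6: 5; order 10: 3; order 15: 1; order 30: 1.
Total: 1 + 15 + 1 + 1 + 5 + 3 + 1 + 1 = 28.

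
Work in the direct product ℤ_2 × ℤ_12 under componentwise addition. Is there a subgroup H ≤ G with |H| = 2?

Yes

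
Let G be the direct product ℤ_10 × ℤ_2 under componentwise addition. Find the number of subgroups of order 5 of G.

1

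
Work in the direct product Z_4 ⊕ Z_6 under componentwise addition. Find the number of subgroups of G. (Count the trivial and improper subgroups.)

16

|G| = 24, so by Lagrange every subgroup order divides 24. Divisors: 1, 2, 3, 4, 6, 8, 12, 24.
Subgroups by order — order 1: 1; order 2: 3; order 3: 1; order 4: 3; order 6: 3; order 8: 1; order 12: 3; order 24: 1.
Total: 1 + 3 + 1 + 3 + 3 + 1 + 3 + 1 = 16.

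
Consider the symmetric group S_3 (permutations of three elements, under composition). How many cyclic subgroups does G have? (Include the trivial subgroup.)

5

Group the elements of G by the cyclic subgroup they generate; each cyclic subgroup of order d accounts for φ(d) elements.
Cyclic subgroups by order — order 1: 1; order 2: 3; order 3: 1.
Total: 5.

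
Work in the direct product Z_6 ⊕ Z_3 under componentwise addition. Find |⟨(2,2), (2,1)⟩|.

9

|⟨(2,2)⟩| = 3 and |⟨(2,1)⟩| = 3, so |H| is a multiple of lcm(3, 3) = 3 and divides |G| = 18.
Closing under the operation: H = {(0,0), (0,1), (0,2), (2,0), (2,1), (2,2), (4,0), (4,1), (4,2)}, so |H| = 9.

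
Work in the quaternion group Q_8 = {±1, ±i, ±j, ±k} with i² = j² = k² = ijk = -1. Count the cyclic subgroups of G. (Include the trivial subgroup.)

5

Each element a generates a cyclic subgroup ⟨a⟩; distinct elements may generate the same one (a cyclic group of order d has φ(d) generators).
Cyclic subgroups by order — order 1: 1; order 2: 1; order 4: 3.
Total: 5.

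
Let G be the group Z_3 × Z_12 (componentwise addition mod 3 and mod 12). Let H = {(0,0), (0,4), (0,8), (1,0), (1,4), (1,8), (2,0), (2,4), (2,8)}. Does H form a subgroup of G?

Yes

|H| = 9 divides |G| = 36, consistent with Lagrange.
H contains the identity, every element's inverse is in H, and H is closed under +: it is a subgroup.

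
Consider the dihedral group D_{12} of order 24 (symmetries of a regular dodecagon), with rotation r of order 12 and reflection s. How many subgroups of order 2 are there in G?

|G| = 24 and 2 | 24, so subgroups of order 2 are possible by Lagrange.
The subgroups of order 2 are: {e, r^10s}; {e, r^11s}; {e, r^2s}; {e, r^3s}; … (13 in all).
So G has 13 subgroups of order 2.

13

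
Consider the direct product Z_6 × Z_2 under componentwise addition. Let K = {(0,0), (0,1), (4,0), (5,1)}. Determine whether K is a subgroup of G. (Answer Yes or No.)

No

(4,0) ∈ K but its inverse (2,0) ∉ K, so K is not a subgroup.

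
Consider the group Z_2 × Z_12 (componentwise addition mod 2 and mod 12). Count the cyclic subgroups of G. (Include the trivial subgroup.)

12

Group the elements of G by the cyclic subgroup they generate; each cyclic subgroup of order d accounts for φ(d) elements.
Cyclic subgroups by order — order 1: 1; order 2: 3; order 3: 1; order 4: 2; order 6: 3; order 12: 2.
Total: 12.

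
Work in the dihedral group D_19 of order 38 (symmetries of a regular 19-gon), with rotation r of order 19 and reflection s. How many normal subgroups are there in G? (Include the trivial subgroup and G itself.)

G has 22 subgroups. Checking conjugation-invariance by order — order 1: 1/1 normal; order 2: 0/19 normal; order 19: 1/1 normal; order 38: 1/1 normal.
Total normal subgroups: 3.

3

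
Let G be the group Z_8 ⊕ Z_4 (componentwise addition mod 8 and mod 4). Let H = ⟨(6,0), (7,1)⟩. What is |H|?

16

|⟨(6,0)⟩| = 4 and |⟨(7,1)⟩| = 8, so |H| is a multiple of lcm(4, 8) = 8 and divides |G| = 32.
Closing under the operation: H = {(0,0), (0,2), (1,1), (1,3), (2,0), (2,2), (3,1), (3,3), (4,0), (4,2), (5,1), (5,3), (6,0), (6,2), (7,1), (7,3)}, so |H| = 16.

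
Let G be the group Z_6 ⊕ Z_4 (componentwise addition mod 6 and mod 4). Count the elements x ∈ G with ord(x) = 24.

0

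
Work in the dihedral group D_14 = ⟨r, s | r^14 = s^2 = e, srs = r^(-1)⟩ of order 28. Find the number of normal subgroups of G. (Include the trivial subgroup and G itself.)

7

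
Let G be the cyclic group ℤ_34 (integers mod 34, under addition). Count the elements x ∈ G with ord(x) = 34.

In a cyclic group of order 34, the number of elements of order d (for d | 34) is φ(d).
φ(34) = 16.

16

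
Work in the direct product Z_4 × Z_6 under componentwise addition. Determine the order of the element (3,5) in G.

12

The order of (3,5) in Z_4 × Z_6 is lcm(ord(3) in Z_4, ord(5) in Z_6).
ord(3) = 4 and ord(5) = 6, so |⟨(3,5)⟩| = lcm(4, 6) = 12.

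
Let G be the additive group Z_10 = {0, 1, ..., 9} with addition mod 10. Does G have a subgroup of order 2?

Yes

2 | 10. A subgroup of order 2 is {0, 5}.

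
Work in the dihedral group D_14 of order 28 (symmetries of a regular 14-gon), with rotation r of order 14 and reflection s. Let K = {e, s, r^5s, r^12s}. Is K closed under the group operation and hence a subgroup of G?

No

Closure fails: s · r^12s = r^2 ∉ K. So K is not a subgroup.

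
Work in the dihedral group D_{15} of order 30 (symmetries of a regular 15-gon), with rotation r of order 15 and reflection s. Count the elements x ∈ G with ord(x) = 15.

8

The elements of order 15 are: r, r^2, r^4, r^7, r^8, r^11, r^13, r^14.
That's 8.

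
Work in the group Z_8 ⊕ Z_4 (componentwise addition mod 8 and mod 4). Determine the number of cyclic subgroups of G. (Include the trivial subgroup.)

Group the elements of G by the cyclic subgroup they generate; each cyclic subgroup of order d accounts for φ(d) elements.
Cyclic subgroups by order — order 1: 1; order 2: 3; order 4: 6; order 8: 4.
Total: 14.

14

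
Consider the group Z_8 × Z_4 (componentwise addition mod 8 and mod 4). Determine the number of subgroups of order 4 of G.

7

|G| = 32 and 4 | 32, so subgroups of order 4 are possible by Lagrange.
The subgroups of order 4 are: {(0,0), (0,1), (0,2), (0,3)}; {(0,0), (0,2), (4,0), (4,2)}; {(0,0), (0,2), (4,1), (4,3)}; {(0,0), (2,0), (4,0), (6,0)}; … (7 in all).
So G has 7 subgroups of order 4.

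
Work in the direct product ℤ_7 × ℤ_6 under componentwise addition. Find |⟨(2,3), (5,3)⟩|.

14

|⟨(2,3)⟩| = 14 and |⟨(5,3)⟩| = 14, so |H| is a multiple of lcm(14, 14) = 14 and divides |G| = 42.
Closing under the operation: H = {(0,0), (0,3), (1,0), (1,3), (2,0), (2,3), (3,0), (3,3), (4,0), (4,3), (5,0), (5,3), (6,0), (6,3)}, so |H| = 14.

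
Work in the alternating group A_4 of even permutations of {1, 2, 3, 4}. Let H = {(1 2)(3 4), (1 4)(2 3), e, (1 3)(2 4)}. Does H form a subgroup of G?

Yes

|H| = 4 divides |G| = 12, consistent with Lagrange.
H contains the identity, every element's inverse is in H, and H is closed under ∘: it is a subgroup.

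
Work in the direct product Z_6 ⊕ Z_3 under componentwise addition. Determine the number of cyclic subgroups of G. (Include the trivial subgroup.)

10

Each element a generates a cyclic subgroup ⟨a⟩; distinct elements may generate the same one (a cyclic group of order d has φ(d) generators).
Cyclic subgroups by order — order 1: 1; order 2: 1; order 3: 4; order 6: 4.
Total: 10.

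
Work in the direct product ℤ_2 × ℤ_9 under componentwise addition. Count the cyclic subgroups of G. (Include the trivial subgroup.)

A cyclic subgroup of order d is generated by each of its φ(d) elements of order d, so the cyclic subgroups of order d number (#elements of order d)/φ(d).
Cyclic subgroups by order — order 1: 1; order 2: 1; order 3: 1; order 6: 1; order 9: 1; order 18: 1.
Total: 6.

6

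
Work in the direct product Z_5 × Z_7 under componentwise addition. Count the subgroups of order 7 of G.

1

|G| = 35 and 7 | 35, so subgroups of order 7 are possible by Lagrange.
The subgroups of order 7 are: {(0,0), (0,1), (0,2), (0,3), (0,4), (0,5), (0,6)}.
So G has 1 subgroup of order 7.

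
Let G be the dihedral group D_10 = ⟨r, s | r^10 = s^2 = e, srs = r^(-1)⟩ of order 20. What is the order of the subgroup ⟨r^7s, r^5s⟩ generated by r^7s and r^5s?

10

|⟨r^7s⟩| = 2 and |⟨r^5s⟩| = 2, so |H| is a multiple of lcm(2, 2) = 2 and divides |G| = 20.
Closing under the operation: H = {e, r^2, r^4, r^6, r^8, rs, r^3s, r^5s, r^7s, r^9s}, so |H| = 10.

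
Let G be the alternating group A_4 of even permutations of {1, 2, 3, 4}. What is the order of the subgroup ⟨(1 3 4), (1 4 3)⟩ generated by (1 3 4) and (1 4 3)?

3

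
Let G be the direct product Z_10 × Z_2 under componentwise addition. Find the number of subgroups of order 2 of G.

|G| = 20 and 2 | 20, so subgroups of order 2 are possible by Lagrange.
The subgroups of order 2 are: {(0,0), (0,1)}; {(0,0), (5,0)}; {(0,0), (5,1)}.
So G has 3 subgroups of order 2.

3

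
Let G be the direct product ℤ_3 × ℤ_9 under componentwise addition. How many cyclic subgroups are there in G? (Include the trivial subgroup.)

8

Each element a generates a cyclic subgroup ⟨a⟩; distinct elements may generate the same one (a cyclic group of order d has φ(d) generators).
Cyclic subgroups by order — order 1: 1; order 3: 4; order 9: 3.
Total: 8.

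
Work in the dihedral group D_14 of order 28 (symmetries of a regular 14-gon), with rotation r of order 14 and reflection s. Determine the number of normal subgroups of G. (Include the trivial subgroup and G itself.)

G has 28 subgroups. Checking conjugation-invariance by order — order 1: 1/1 normal; order 2: 1/15 normal; order 4: 0/7 normal; order 7: 1/1 normal; order 14: 3/3 normal; order 28: 1/1 normal.
Total normal subgroups: 7.

7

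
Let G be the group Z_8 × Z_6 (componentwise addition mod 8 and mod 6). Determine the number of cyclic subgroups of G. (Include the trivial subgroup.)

Each element a generates a cyclic subgroup ⟨a⟩; distinct elements may generate the same one (a cyclic group of order d has φ(d) generators).
Cyclic subgroups by order — order 1: 1; order 2: 3; order 3: 1; order 4: 2; order 6: 3; order 8: 2; order 12: 2; order 24: 2.
Total: 16.

16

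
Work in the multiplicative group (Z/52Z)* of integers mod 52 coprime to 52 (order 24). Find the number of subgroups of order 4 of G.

3

|G| = 24 and 4 | 24, so subgroups of order 4 are possible by Lagrange.
The subgroups of order 4 are: {1, 5, 21, 25}; {1, 25, 27, 51}; {1, 25, 31, 47}.
So G has 3 subgroups of order 4.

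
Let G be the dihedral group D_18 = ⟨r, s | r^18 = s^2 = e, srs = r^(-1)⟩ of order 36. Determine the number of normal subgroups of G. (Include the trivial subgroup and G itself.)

G has 45 subgroups. Checking conjugation-invariance by order — order 1: 1/1 normal; order 2: 1/19 normal; order 3: 1/1 normal; order 4: 0/9 normal; order 6: 1/7 normal; order 9: 1/1 normal; order 12: 0/3 normal; order 18: 3/3 normal; order 36: 1/1 normal.
Total normal subgroups: 9.

9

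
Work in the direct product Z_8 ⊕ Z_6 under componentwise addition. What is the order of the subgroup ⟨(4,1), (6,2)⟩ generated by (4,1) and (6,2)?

|⟨(4,1)⟩| = 6 and |⟨(6,2)⟩| = 12, so |H| is a multiple of lcm(6, 12) = 12 and divides |G| = 48.
Closing under the operation: H = {(0,0), (0,1), (0,2), (0,3), (0,4), (0,5), (2,0), (2,1), (2,2), (2,3), (2,4), (2,5), (4,0), (4,1), (4,2), (4,3), (4,4), (4,5), (6,0), (6,1), (6,2), (6,3), (6,4), (6,5)}, so |H| = 24.

24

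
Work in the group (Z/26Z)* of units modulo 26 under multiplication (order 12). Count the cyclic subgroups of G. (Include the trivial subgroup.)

6

Each element a generates a cyclic subgroup ⟨a⟩; distinct elements may generate the same one (a cyclic group of order d has φ(d) generators).
Cyclic subgroups by order — order 1: 1; order 2: 1; order 3: 1; order 4: 1; order 6: 1; order 12: 1.
Total: 6.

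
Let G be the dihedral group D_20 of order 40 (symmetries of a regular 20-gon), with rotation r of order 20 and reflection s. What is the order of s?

Computing powers of s: the smallest k with (s)^k = e is k = 2.

2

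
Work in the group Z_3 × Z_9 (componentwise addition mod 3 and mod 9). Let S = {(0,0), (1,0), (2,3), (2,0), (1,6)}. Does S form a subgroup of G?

|S| = 5 does not divide |G| = 27, so by Lagrange S is not a subgroup.

No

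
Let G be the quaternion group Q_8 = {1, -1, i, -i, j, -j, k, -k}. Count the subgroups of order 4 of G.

3

|G| = 8 and 4 | 8, so subgroups of order 4 are possible by Lagrange.
The subgroups of order 4 are: {1, -1, i, -i}; {1, -1, j, -j}; {1, -1, k, -k}.
So G has 3 subgroups of order 4.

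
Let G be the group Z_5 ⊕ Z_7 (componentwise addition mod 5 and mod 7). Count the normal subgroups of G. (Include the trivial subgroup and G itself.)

4

G is abelian, so every subgroup is normal.
G has 4 subgroups in total, hence 4 normal subgroups.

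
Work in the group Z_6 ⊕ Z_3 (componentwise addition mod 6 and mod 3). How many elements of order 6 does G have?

8

An element (a,b) has order lcm(ord(a), ord(b)); count pairs with lcm equal to 6.
Enumerating gives 8 such elements.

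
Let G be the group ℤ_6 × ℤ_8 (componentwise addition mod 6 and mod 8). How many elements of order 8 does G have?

An element (a,b) has order lcm(ord(a), ord(b)); count pairs with lcm equal to 8.
Enumerating gives 8 such elements.

8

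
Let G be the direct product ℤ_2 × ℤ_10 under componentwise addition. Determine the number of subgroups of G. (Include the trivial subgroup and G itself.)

|G| = 20, so by Lagrange every subgroup order divides 20. Divisors: 1, 2, 4, 5, 10, 20.
Subgroups by order — order 1: 1; order 2: 3; order 4: 1; order 5: 1; order 10: 3; order 20: 1.
Total: 1 + 3 + 1 + 1 + 3 + 1 = 10.

10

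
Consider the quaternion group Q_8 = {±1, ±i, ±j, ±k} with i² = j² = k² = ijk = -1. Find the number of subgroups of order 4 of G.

3

|G| = 8 and 4 | 8, so subgroups of order 4 are possible by Lagrange.
The subgroups of order 4 are: {1, -1, i, -i}; {1, -1, j, -j}; {1, -1, k, -k}.
So G has 3 subgroups of order 4.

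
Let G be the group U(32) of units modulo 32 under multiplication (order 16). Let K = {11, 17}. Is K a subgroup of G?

No

The identity 1 ∉ K, so K is not a subgroup.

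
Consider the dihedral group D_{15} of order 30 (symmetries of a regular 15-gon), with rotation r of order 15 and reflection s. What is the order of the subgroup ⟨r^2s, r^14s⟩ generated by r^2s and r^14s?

|⟨r^2s⟩| = 2 and |⟨r^14s⟩| = 2, so |H| is a multiple of lcm(2, 2) = 2 and divides |G| = 30.
Closing under the operation: H = {e, r^3, r^6, r^9, r^12, r^2s, r^5s, r^8s, r^11s, r^14s}, so |H| = 10.

10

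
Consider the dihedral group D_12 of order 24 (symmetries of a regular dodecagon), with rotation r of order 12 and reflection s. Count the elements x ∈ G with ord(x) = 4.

The elements of order 4 are: r^3, r^9.
That's 2.

2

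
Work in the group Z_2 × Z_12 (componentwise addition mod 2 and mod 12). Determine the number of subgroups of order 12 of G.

3

|G| = 24 and 12 | 24, so subgroups of order 12 are possible by Lagrange.
The subgroups of order 12 are: {(0,0), (0,1), (0,2), (0,3), (0,4), (0,5), (0,6), (0,7), (0,8), (0,9), (0,10), (0,11)}; {(0,0), (0,2), (0,4), (0,6), (0,8), (0,10), (1,0), (1,2), (1,4), (1,6), (1,8), (1,10)}; {(0,0), (0,2), (0,4), (0,6), (0,8), (0,10), (1,1), (1,3), (1,5), (1,7), (1,9), (1,11)}.
So G has 3 subgroups of order 12.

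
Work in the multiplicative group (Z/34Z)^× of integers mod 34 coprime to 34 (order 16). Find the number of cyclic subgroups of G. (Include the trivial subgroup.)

5

Each element a generates a cyclic subgroup ⟨a⟩; distinct elements may generate the same one (a cyclic group of order d has φ(d) generators).
Cyclic subgroups by order — order 1: 1; order 2: 1; order 4: 1; order 8: 1; order 16: 1.
Total: 5.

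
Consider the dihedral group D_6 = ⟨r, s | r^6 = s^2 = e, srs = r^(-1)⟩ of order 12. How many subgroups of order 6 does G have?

|G| = 12 and 6 | 12, so subgroups of order 6 are possible by Lagrange.
The subgroups of order 6 are: {e, r, r^2, r^3, r^4, r^5}; {e, r^2, r^4, s, r^2s, r^4s}; {e, r^2, r^4, rs, r^3s, r^5s}.
So G has 3 subgroups of order 6.

3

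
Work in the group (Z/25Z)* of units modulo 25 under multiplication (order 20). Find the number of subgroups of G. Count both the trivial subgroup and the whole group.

6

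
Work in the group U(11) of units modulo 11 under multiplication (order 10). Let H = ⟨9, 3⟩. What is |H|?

|⟨9⟩| = 5 and |⟨3⟩| = 5, so |H| is a multiple of lcm(5, 5) = 5 and divides |G| = 10.
Closing under the operation: H = {1, 3, 4, 5, 9}, so |H| = 5.

5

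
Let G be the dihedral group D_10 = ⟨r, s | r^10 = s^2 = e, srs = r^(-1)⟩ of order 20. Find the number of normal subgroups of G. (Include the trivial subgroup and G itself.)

7

G has 22 subgroups. Checking conjugation-invariance by order — order 1: 1/1 normal; order 2: 1/11 normal; order 4: 0/5 normal; order 5: 1/1 normal; order 10: 3/3 normal; order 20: 1/1 normal.
Total normal subgroups: 7.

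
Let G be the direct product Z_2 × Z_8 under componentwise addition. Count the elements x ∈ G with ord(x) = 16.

0

An element (a,b) has order lcm(ord(a), ord(b)); count pairs with lcm equal to 16.
Enumerating gives 0 such elements.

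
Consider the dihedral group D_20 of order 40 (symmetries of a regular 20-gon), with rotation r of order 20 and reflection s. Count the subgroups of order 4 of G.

11

|G| = 40 and 4 | 40, so subgroups of order 4 are possible by Lagrange.
The subgroups of order 4 are: {e, r^10, s, r^10s}; {e, r^10, rs, r^11s}; {e, r^10, r^2s, r^12s}; {e, r^10, r^3s, r^13s}; … (11 in all).
So G has 11 subgroups of order 4.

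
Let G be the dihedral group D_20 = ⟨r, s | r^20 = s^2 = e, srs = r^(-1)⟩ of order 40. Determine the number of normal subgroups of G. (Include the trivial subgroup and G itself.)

G has 48 subgroups. Checking conjugation-invariance by order — order 1: 1/1 normal; order 2: 1/21 normal; order 4: 1/11 normal; order 5: 1/1 normal; order 8: 0/5 normal; order 10: 1/5 normal; order 20: 3/3 normal; order 40: 1/1 normal.
Total normal subgroups: 9.

9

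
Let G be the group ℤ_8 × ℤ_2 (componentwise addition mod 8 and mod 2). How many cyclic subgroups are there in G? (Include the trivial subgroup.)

8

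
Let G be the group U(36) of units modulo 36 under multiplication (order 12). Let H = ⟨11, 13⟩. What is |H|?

6

|⟨11⟩| = 6 and |⟨13⟩| = 3, so |H| is a multiple of lcm(6, 3) = 6 and divides |G| = 12.
Closing under the operation: H = {1, 11, 13, 23, 25, 35}, so |H| = 6.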